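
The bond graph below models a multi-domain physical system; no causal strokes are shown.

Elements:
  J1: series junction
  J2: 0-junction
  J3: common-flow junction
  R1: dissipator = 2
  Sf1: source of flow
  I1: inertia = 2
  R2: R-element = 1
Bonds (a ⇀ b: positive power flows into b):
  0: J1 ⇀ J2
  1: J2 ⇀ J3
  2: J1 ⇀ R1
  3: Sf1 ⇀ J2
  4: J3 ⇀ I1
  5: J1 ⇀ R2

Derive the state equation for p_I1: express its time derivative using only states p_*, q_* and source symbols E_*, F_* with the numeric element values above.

dp_I1/dt = 3*F_Sf1 - 3*p_I1/2

#3 stroke→Sf1  (Sf1 (Sf) sets flow on bond)
#4 stroke→I1  (I1 integral (f out))
#1 stroke→J3  (common-f at J3 fixed by 4)
#0 stroke→J2  (J2: last free bond brings effort in)
#2 stroke→J1  (common-f at J1 fixed by 0)
#5 stroke→J1  (1-jn J1 has f-setter on 0)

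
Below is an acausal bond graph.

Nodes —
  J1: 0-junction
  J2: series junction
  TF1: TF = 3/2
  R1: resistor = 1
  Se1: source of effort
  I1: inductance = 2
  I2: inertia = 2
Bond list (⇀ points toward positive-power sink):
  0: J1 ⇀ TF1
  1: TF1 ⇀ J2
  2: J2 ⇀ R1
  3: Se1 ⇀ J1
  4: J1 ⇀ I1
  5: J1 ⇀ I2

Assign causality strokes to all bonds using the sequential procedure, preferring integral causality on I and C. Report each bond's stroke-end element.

β0 |TF1
β1 |J2
β2 |R1
β3 |J1
β4 |I1
β5 |I2

bond 3 |J1  (Se1 fixes effort; stroke away)
bond 0 |TF1  (J1: bond 3 brought effort, rest push out)
bond 4 |I1  (J1 effort already set via bond 3)
bond 5 |I2  (0-jn J1 has e-setter on 3)
bond 1 |J2  (through TF1, causality passes straight; one stroke at TF1)
bond 2 |R1  (J2: last free bond brings flow in)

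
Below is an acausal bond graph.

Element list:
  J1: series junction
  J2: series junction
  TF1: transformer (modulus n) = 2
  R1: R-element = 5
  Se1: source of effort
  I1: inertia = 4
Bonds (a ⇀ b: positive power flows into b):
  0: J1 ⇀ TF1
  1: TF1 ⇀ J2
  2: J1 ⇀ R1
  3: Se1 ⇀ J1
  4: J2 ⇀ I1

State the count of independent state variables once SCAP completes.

β3 stroke→J1  (Se1 (Se) sets effort on bond)
β4 stroke→I1  (prefer integral on I1)
β1 stroke→J2  (common-f at J2 fixed by 4)
β0 stroke→TF1  (TF TF1: opposite of bond 1)
β2 stroke→J1  (1-jn J1 has f-setter on 0)

1  (I1 all integral)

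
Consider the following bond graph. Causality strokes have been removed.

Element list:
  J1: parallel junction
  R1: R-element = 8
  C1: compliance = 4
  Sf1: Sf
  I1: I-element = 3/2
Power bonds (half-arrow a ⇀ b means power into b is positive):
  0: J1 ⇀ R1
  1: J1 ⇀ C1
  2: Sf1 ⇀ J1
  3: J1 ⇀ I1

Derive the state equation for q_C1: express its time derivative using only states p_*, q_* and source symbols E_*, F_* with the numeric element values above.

dq_C1/dt = F_Sf1 - 2*p_I1/3 - q_C1/32

b2 |Sf1  (Sf1: flow source, stroke at near end)
b1 |J1  (C1 integral (e out))
b0 |R1  (J1: bond 1 brought effort, rest push out)
b3 |I1  (J1 effort already set via bond 1)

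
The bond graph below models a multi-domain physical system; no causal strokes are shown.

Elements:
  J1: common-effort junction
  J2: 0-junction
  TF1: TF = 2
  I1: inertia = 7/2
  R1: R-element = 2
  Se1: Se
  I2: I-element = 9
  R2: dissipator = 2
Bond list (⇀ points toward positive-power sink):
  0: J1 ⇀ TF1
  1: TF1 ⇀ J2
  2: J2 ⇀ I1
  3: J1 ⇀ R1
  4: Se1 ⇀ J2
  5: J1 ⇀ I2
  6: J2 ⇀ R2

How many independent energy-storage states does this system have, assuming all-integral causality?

2  (I1, I2 all integral)

b4 |J2  (Se1: effort source, stroke at far end)
b1 |TF1  (J2 effort already set via bond 4)
b2 |I1  (J2 effort already set via bond 4)
b6 |R2  (0-jn J2 has e-setter on 4)
b0 |J1  (through TF1, causality passes straight; one stroke at TF1)
b3 |R1  (0-jn J1 has e-setter on 0)
b5 |I2  (J1: bond 0 brought effort, rest push out)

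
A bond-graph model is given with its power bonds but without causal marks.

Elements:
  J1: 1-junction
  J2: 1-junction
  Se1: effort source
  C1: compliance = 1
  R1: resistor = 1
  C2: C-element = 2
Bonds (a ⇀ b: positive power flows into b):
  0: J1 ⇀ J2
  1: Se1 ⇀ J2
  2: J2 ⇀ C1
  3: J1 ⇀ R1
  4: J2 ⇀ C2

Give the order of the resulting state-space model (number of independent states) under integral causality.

2  (C1, C2 all integral)

β1 |J2  (Se1 (Se) sets effort on bond)
β2 |J2  (C1: C, integral causality)
β4 |J2  (prefer integral on C2)
β0 |J1  (J2: last free bond brings flow in)
β3 |R1  (J1 needs exactly one f-in)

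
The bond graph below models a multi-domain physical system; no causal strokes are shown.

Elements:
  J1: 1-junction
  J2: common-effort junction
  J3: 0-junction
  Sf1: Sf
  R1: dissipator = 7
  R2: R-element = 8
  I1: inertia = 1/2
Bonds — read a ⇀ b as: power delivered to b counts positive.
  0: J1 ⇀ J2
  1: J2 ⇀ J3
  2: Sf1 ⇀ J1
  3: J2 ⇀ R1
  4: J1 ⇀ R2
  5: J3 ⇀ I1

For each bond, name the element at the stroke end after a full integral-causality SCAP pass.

b0 →J1
b1 →J3
b2 →Sf1
b3 →J2
b4 →J1
b5 →I1

#2 →Sf1  (Sf1: flow source, stroke at near end)
#0 →J1  (1-jn J1 has f-setter on 2)
#4 →J1  (common-f at J1 fixed by 2)
#5 →I1  (prefer integral on I1)
#1 →J3  (J3: last free bond brings effort in)
#3 →J2  (closing 0-jn rule on J2)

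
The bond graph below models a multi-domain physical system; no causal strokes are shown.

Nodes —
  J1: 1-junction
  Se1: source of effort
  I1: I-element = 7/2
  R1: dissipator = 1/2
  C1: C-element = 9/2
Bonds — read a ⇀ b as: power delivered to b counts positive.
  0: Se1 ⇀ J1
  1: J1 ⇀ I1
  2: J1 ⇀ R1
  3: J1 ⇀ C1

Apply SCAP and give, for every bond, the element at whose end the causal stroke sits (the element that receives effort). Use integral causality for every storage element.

#0 →J1  (Se1 fixes effort; stroke away)
#1 →I1  (I1 integral (f out))
#2 →J1  (J1 flow already set via bond 1)
#3 →J1  (1-jn J1 has f-setter on 1)

bond 0 →J1
bond 1 →I1
bond 2 →J1
bond 3 →J1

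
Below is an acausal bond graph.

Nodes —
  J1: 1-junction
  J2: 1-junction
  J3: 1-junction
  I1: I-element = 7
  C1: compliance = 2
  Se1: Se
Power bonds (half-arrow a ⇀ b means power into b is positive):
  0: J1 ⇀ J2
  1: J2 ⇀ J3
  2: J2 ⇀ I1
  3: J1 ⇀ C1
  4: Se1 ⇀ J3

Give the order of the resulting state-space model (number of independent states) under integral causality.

β4 stroke→J3  (Se1: effort source, stroke at far end)
β1 stroke→J2  (only one flow-in slot at J3)
β2 stroke→I1  (I1 integral (f out))
β0 stroke→J2  (common-f at J2 fixed by 2)
β3 stroke→J1  (1-jn J1 has f-setter on 0)

2  (C1, I1 all integral)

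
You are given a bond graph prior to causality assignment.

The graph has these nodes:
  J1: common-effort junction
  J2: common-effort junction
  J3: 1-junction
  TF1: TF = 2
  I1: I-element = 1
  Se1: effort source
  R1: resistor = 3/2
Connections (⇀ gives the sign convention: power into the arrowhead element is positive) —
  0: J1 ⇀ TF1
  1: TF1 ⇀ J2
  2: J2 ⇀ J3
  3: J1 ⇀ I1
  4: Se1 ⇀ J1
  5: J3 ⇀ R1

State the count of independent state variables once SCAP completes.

1  (I1 all integral)

#4 stroke→J1  (Se1: effort source, stroke at far end)
#0 stroke→TF1  (J1 effort already set via bond 4)
#3 stroke→I1  (0-jn J1 has e-setter on 4)
#1 stroke→J2  (TF1: transformer flips bond 0)
#2 stroke→J3  (0-jn J2 has e-setter on 1)
#5 stroke→R1  (J3: last free bond brings flow in)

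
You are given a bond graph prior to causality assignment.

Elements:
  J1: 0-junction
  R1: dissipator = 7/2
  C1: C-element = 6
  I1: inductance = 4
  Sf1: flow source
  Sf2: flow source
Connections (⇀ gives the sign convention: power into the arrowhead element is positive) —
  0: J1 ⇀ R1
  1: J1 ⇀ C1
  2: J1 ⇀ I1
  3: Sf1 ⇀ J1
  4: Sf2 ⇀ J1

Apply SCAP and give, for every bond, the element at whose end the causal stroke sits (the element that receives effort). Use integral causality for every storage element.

b0 |R1
b1 |J1
b2 |I1
b3 |Sf1
b4 |Sf2

#3 stroke→Sf1  (Sf1 fixes flow; stroke at Sf1)
#4 stroke→Sf2  (source Sf2 imposes f)
#1 stroke→J1  (prefer integral on C1)
#0 stroke→R1  (J1 effort already set via bond 1)
#2 stroke→I1  (J1 effort already set via bond 1)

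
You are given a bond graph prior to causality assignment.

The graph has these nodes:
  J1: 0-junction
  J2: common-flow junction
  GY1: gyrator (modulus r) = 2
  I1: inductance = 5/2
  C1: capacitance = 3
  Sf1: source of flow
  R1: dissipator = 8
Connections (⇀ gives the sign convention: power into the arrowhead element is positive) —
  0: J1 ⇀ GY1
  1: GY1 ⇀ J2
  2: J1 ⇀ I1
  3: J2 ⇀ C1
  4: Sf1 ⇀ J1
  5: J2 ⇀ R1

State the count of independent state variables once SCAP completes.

β4 →Sf1  (source Sf1 imposes f)
β2 →I1  (I1 integral (f out))
β0 →J1  (only one effort-in slot at J1)
β1 →J2  (GY1 both-in/both-out from 0)
β3 →J2  (C1: C, integral causality)
β5 →R1  (J2 needs exactly one f-in)

2  (C1, I1 all integral)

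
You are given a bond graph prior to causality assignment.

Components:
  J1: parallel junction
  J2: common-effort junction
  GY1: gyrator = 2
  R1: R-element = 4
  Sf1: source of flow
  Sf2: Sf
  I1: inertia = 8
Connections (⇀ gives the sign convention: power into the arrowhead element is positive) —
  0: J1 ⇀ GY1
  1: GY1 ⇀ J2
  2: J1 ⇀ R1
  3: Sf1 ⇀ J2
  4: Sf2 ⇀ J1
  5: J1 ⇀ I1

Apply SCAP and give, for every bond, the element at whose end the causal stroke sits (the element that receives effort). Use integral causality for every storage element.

β0 stroke at J1
β1 stroke at J2
β2 stroke at R1
β3 stroke at Sf1
β4 stroke at Sf2
β5 stroke at I1

β3 |Sf1  (Sf1: flow source, stroke at near end)
β4 |Sf2  (Sf2 (Sf) sets flow on bond)
β1 |J2  (J2: last free bond brings effort in)
β0 |J1  (GY GY1: same side as bond 1)
β2 |R1  (common-e at J1 fixed by 0)
β5 |I1  (J1: bond 0 brought effort, rest push out)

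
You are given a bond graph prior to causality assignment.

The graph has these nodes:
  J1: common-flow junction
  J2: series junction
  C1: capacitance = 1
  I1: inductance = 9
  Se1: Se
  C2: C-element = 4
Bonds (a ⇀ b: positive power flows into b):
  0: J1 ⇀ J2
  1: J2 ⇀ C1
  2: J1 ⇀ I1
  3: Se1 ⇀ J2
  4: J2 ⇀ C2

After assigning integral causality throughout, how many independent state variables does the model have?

β3 stroke→J2  (Se1 fixes effort; stroke away)
β1 stroke→J2  (C1 outputs effort q/C1)
β2 stroke→I1  (prefer integral on I1)
β0 stroke→J1  (J1: bond 2 brought flow, rest push out)
β4 stroke→J2  (1-jn J2 has f-setter on 0)

3  (C1, C2, I1 all integral)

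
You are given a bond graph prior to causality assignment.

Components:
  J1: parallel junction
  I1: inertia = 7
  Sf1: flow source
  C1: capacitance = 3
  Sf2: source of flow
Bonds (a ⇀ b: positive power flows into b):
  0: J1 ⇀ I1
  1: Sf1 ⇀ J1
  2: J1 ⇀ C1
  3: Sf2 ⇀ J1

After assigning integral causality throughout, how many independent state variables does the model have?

#1 stroke→Sf1  (Sf1 fixes flow; stroke at Sf1)
#3 stroke→Sf2  (source Sf2 imposes f)
#0 stroke→I1  (prefer integral on I1)
#2 stroke→J1  (J1: last free bond brings effort in)

2  (C1, I1 all integral)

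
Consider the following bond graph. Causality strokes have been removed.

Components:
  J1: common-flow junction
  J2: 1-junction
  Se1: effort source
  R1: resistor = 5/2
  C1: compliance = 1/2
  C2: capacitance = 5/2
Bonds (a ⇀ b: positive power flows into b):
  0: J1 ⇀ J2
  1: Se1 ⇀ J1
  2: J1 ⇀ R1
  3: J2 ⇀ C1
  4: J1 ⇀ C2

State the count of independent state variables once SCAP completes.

2  (C1, C2 all integral)

#1 →J1  (Se1: effort source, stroke at far end)
#3 →J2  (C1 integral (e out))
#0 →J1  (only one flow-in slot at J2)
#4 →J1  (C2 outputs effort q/C2)
#2 →R1  (closing 1-jn rule on J1)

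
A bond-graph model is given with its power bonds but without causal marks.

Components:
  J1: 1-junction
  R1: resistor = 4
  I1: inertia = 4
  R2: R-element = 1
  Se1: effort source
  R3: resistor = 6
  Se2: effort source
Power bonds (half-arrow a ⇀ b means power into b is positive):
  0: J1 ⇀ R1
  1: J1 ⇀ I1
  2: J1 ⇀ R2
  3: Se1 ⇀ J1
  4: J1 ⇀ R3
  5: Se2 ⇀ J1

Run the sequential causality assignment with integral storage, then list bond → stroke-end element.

bond 0 →J1
bond 1 →I1
bond 2 →J1
bond 3 →J1
bond 4 →J1
bond 5 →J1

β3 stroke→J1  (source Se1 imposes e)
β5 stroke→J1  (Se2 fixes effort; stroke away)
β1 stroke→I1  (I1: I, integral causality)
β0 stroke→J1  (J1: bond 1 brought flow, rest push out)
β2 stroke→J1  (J1 flow already set via bond 1)
β4 stroke→J1  (common-f at J1 fixed by 1)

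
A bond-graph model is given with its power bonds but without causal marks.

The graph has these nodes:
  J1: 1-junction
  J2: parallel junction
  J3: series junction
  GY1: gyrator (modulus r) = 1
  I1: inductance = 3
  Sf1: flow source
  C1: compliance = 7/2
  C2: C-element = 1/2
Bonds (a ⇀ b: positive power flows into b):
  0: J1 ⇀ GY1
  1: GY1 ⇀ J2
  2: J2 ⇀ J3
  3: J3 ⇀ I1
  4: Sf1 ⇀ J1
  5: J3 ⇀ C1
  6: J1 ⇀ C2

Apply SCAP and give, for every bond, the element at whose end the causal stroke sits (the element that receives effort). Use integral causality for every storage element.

#0 stroke→J1
#1 stroke→J2
#2 stroke→J3
#3 stroke→I1
#4 stroke→Sf1
#5 stroke→J3
#6 stroke→J1

bond 4 →Sf1  (Sf1 (Sf) sets flow on bond)
bond 0 →J1  (J1 flow already set via bond 4)
bond 6 →J1  (common-f at J1 fixed by 4)
bond 1 →J2  (through GY1, causality inverts; strokes same side of GY1)
bond 2 →J3  (J2: bond 1 brought effort, rest push out)
bond 3 →I1  (I1 outputs flow p/I1)
bond 5 →J3  (J3: bond 3 brought flow, rest push out)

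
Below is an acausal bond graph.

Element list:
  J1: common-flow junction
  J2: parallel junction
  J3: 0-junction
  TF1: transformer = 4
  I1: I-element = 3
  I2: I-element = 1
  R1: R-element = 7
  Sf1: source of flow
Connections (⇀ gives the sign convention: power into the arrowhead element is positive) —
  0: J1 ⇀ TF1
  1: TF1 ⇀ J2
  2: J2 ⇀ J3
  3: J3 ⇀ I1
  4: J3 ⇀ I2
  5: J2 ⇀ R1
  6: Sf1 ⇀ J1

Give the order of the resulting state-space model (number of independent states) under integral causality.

2  (I1, I2 all integral)

bond 6 |Sf1  (Sf1 fixes flow; stroke at Sf1)
bond 0 |J1  (common-f at J1 fixed by 6)
bond 1 |TF1  (TF TF1: opposite of bond 0)
bond 3 |I1  (I1 integral (f out))
bond 4 |I2  (I2 integral (f out))
bond 2 |J3  (J3 needs exactly one e-in)
bond 5 |J2  (J2: last free bond brings effort in)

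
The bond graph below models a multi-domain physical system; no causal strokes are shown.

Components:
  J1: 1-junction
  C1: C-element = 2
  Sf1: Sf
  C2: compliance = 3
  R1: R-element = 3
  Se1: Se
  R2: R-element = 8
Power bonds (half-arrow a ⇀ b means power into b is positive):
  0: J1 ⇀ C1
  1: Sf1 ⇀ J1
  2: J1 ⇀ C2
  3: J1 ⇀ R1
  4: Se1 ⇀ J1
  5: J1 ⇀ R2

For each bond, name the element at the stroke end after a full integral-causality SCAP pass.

b0 |J1
b1 |Sf1
b2 |J1
b3 |J1
b4 |J1
b5 |J1

b1 |Sf1  (Sf1: flow source, stroke at near end)
b4 |J1  (source Se1 imposes e)
b0 |J1  (J1 flow already set via bond 1)
b2 |J1  (1-jn J1 has f-setter on 1)
b3 |J1  (1-jn J1 has f-setter on 1)
b5 |J1  (J1 flow already set via bond 1)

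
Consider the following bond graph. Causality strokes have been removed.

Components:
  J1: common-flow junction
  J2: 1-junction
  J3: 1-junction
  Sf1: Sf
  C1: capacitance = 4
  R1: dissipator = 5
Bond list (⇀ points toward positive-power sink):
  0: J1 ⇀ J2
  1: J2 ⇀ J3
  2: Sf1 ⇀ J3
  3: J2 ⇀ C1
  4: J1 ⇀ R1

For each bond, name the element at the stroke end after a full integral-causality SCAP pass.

b0 stroke→J2
b1 stroke→J3
b2 stroke→Sf1
b3 stroke→J2
b4 stroke→J1

β2 stroke at Sf1  (Sf1 fixes flow; stroke at Sf1)
β1 stroke at J3  (1-jn J3 has f-setter on 2)
β0 stroke at J2  (common-f at J2 fixed by 1)
β3 stroke at J2  (1-jn J2 has f-setter on 1)
β4 stroke at J1  (J1: bond 0 brought flow, rest push out)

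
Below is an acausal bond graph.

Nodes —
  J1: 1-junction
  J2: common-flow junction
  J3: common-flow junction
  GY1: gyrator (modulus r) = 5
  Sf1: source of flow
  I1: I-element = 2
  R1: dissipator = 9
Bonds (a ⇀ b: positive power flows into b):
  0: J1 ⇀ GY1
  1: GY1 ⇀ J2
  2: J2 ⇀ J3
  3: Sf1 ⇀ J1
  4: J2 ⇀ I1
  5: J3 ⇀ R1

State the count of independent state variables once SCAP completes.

#3 |Sf1  (Sf1: flow source, stroke at near end)
#0 |J1  (1-jn J1 has f-setter on 3)
#1 |J2  (through GY1, causality inverts; strokes same side of GY1)
#4 |I1  (I1: I, integral causality)
#2 |J2  (J2: bond 4 brought flow, rest push out)
#5 |J3  (J3 flow already set via bond 2)

1  (I1 all integral)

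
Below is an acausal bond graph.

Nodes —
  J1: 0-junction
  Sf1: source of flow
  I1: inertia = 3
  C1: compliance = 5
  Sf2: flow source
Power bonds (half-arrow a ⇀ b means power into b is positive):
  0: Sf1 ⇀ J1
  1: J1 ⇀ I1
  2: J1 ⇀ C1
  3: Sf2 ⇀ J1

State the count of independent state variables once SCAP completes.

bond 0 |Sf1  (Sf1 fixes flow; stroke at Sf1)
bond 3 |Sf2  (Sf2 (Sf) sets flow on bond)
bond 1 |I1  (I1 integral (f out))
bond 2 |J1  (closing 0-jn rule on J1)

2  (C1, I1 all integral)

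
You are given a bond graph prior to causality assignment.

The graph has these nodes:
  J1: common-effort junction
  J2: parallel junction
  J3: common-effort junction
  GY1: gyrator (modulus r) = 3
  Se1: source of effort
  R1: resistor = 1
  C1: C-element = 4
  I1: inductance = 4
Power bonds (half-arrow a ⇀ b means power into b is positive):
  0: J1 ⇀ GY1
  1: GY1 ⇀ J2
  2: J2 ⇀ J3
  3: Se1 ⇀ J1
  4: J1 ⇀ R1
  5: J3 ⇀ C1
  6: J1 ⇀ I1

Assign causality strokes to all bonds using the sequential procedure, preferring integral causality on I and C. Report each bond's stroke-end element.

b0 →GY1
b1 →GY1
b2 →J2
b3 →J1
b4 →R1
b5 →J3
b6 →I1

bond 3 |J1  (source Se1 imposes e)
bond 0 |GY1  (J1 effort already set via bond 3)
bond 4 |R1  (J1: bond 3 brought effort, rest push out)
bond 6 |I1  (J1: bond 3 brought effort, rest push out)
bond 1 |GY1  (GY GY1: same side as bond 0)
bond 2 |J2  (closing 0-jn rule on J2)
bond 5 |J3  (J3 needs exactly one e-in)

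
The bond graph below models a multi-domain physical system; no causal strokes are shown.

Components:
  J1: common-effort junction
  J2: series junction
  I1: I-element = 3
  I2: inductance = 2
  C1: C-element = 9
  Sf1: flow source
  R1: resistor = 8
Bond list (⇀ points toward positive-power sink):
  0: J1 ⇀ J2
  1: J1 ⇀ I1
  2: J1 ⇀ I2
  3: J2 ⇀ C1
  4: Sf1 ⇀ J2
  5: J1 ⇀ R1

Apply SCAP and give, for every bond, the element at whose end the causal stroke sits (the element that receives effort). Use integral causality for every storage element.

β0 stroke→J2
β1 stroke→I1
β2 stroke→I2
β3 stroke→J2
β4 stroke→Sf1
β5 stroke→J1

#4 →Sf1  (Sf1 (Sf) sets flow on bond)
#0 →J2  (J2 flow already set via bond 4)
#3 →J2  (1-jn J2 has f-setter on 4)
#1 →I1  (I1 outputs flow p/I1)
#2 →I2  (I2 outputs flow p/I2)
#5 →J1  (J1 needs exactly one e-in)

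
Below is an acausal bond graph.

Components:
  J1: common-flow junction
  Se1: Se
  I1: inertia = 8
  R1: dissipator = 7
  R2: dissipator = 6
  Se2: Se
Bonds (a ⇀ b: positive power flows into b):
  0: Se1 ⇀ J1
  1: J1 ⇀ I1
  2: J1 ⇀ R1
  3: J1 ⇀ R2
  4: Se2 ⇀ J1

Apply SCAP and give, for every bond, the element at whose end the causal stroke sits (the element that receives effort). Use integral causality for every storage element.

β0 stroke→J1
β1 stroke→I1
β2 stroke→J1
β3 stroke→J1
β4 stroke→J1

#0 →J1  (Se1 (Se) sets effort on bond)
#4 →J1  (Se2: effort source, stroke at far end)
#1 →I1  (I1 integral (f out))
#2 →J1  (common-f at J1 fixed by 1)
#3 →J1  (common-f at J1 fixed by 1)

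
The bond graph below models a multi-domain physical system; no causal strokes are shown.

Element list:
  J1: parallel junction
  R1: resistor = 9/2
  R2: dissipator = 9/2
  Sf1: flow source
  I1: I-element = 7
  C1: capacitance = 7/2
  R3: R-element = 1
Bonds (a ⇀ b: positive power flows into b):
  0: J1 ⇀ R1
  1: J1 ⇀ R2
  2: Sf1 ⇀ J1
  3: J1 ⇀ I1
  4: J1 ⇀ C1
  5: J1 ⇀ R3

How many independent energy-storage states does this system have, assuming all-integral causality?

2  (C1, I1 all integral)

#2 →Sf1  (Sf1: flow source, stroke at near end)
#3 →I1  (I1: I, integral causality)
#4 →J1  (prefer integral on C1)
#0 →R1  (J1: bond 4 brought effort, rest push out)
#1 →R2  (common-e at J1 fixed by 4)
#5 →R3  (J1 effort already set via bond 4)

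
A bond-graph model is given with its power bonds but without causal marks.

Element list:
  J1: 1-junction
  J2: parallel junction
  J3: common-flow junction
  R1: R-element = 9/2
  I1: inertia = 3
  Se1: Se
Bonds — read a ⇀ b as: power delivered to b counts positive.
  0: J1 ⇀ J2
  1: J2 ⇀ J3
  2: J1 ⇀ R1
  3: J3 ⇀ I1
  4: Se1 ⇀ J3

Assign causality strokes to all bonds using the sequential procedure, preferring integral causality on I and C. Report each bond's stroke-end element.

bond 4 stroke at J3  (source Se1 imposes e)
bond 3 stroke at I1  (prefer integral on I1)
bond 1 stroke at J3  (J3: bond 3 brought flow, rest push out)
bond 0 stroke at J2  (closing 0-jn rule on J2)
bond 2 stroke at J1  (common-f at J1 fixed by 0)

bond 0 |J2
bond 1 |J3
bond 2 |J1
bond 3 |I1
bond 4 |J3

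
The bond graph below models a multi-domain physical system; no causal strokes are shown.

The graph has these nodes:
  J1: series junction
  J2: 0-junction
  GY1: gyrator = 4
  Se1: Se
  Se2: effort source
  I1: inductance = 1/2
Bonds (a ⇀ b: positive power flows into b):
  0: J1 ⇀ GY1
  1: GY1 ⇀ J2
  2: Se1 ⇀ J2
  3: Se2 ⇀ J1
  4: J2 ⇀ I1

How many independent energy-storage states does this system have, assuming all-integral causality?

1  (I1 all integral)

β2 stroke at J2  (source Se1 imposes e)
β3 stroke at J1  (Se2 fixes effort; stroke away)
β0 stroke at GY1  (J1 needs exactly one f-in)
β1 stroke at GY1  (J2 effort already set via bond 2)
β4 stroke at I1  (0-jn J2 has e-setter on 2)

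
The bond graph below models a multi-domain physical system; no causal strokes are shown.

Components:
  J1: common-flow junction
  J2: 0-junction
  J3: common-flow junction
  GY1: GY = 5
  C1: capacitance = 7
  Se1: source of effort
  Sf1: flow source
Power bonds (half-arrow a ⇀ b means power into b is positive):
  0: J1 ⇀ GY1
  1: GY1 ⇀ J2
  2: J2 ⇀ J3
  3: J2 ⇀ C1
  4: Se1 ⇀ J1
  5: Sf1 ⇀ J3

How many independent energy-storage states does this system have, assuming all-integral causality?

1  (C1 all integral)

b4 →J1  (Se1 fixes effort; stroke away)
b5 →Sf1  (source Sf1 imposes f)
b0 →GY1  (J1: last free bond brings flow in)
b2 →J3  (J3: bond 5 brought flow, rest push out)
b1 →GY1  (GY1: gyrator matches bond 0)
b3 →J2  (J2 needs exactly one e-in)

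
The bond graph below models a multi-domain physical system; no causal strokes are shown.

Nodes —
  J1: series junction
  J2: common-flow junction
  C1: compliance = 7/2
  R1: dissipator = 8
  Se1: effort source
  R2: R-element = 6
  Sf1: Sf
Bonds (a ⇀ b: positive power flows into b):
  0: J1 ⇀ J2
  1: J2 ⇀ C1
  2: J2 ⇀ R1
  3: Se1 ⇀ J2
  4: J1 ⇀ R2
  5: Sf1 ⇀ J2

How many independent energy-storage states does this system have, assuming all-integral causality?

1  (C1 all integral)

β3 stroke at J2  (Se1 fixes effort; stroke away)
β5 stroke at Sf1  (Sf1 fixes flow; stroke at Sf1)
β0 stroke at J2  (J2 flow already set via bond 5)
β1 stroke at J2  (J2: bond 5 brought flow, rest push out)
β2 stroke at J2  (J2 flow already set via bond 5)
β4 stroke at J1  (1-jn J1 has f-setter on 0)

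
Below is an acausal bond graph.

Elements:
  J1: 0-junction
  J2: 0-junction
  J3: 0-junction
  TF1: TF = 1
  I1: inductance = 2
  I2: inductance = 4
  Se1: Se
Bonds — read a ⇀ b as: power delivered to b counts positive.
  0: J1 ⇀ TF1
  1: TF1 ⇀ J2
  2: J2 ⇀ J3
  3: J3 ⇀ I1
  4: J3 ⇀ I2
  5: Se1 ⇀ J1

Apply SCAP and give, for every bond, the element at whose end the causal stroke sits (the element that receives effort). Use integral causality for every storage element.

bond 5 stroke→J1  (Se1 fixes effort; stroke away)
bond 0 stroke→TF1  (J1: bond 5 brought effort, rest push out)
bond 1 stroke→J2  (TF1 one-in-one-out from 0)
bond 2 stroke→J3  (J2 effort already set via bond 1)
bond 3 stroke→I1  (0-jn J3 has e-setter on 2)
bond 4 stroke→I2  (J3: bond 2 brought effort, rest push out)

#0 →TF1
#1 →J2
#2 →J3
#3 →I1
#4 →I2
#5 →J1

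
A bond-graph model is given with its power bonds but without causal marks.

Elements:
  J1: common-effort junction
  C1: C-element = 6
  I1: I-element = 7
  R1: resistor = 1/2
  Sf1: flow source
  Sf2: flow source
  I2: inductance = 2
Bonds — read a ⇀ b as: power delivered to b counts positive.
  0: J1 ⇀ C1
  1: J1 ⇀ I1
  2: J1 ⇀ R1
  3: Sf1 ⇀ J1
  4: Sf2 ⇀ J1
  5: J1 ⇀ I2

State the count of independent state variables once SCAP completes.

#3 |Sf1  (source Sf1 imposes f)
#4 |Sf2  (Sf2 (Sf) sets flow on bond)
#0 |J1  (C1 integral (e out))
#1 |I1  (J1 effort already set via bond 0)
#2 |R1  (J1: bond 0 brought effort, rest push out)
#5 |I2  (common-e at J1 fixed by 0)

3  (C1, I1, I2 all integral)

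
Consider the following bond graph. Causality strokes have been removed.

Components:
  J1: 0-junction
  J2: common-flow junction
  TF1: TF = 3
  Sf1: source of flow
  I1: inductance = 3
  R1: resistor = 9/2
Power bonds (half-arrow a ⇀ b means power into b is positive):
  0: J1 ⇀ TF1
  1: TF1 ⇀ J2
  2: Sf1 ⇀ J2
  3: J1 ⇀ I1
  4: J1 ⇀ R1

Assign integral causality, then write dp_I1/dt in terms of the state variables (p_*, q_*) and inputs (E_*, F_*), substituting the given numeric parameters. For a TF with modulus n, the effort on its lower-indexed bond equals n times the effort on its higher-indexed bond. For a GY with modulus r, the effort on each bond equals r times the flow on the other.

bond 2 stroke→Sf1  (Sf1: flow source, stroke at near end)
bond 1 stroke→J2  (J2: bond 2 brought flow, rest push out)
bond 0 stroke→TF1  (through TF1, causality passes straight; one stroke at TF1)
bond 3 stroke→I1  (prefer integral on I1)
bond 4 stroke→J1  (closing 0-jn rule on J1)

dp_I1/dt = -3*F_Sf1/2 - 3*p_I1/2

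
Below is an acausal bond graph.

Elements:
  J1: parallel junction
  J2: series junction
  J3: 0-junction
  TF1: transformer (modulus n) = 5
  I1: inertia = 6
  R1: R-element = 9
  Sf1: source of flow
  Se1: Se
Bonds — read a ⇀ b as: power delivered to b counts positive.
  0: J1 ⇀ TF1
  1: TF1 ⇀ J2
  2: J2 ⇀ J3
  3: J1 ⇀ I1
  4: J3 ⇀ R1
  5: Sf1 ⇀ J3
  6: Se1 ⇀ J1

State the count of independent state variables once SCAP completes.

1  (I1 all integral)

β5 |Sf1  (Sf1 fixes flow; stroke at Sf1)
β6 |J1  (Se1: effort source, stroke at far end)
β0 |TF1  (J1 effort already set via bond 6)
β3 |I1  (J1: bond 6 brought effort, rest push out)
β1 |J2  (TF1: transformer flips bond 0)
β2 |J3  (J2: last free bond brings flow in)
β4 |R1  (common-e at J3 fixed by 2)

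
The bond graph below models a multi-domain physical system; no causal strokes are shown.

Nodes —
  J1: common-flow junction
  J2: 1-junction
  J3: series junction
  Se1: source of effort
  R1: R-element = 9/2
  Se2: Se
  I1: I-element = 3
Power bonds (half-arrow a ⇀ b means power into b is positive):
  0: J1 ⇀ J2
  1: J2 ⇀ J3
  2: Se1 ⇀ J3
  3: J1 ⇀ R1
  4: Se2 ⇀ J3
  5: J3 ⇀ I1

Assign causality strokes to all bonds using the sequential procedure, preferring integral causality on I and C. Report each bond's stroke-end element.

b0 stroke at J2
b1 stroke at J3
b2 stroke at J3
b3 stroke at J1
b4 stroke at J3
b5 stroke at I1

b2 stroke at J3  (Se1 (Se) sets effort on bond)
b4 stroke at J3  (Se2 fixes effort; stroke away)
b5 stroke at I1  (prefer integral on I1)
b1 stroke at J3  (1-jn J3 has f-setter on 5)
b0 stroke at J2  (J2 flow already set via bond 1)
b3 stroke at J1  (J1: bond 0 brought flow, rest push out)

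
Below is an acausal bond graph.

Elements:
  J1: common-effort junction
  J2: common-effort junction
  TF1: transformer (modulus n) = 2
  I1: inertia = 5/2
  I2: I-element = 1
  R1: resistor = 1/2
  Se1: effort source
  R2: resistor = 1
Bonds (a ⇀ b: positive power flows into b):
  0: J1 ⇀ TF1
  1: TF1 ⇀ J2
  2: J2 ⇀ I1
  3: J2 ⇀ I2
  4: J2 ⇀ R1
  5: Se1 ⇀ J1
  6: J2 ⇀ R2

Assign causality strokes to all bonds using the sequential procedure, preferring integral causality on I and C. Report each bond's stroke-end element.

#0 →TF1
#1 →J2
#2 →I1
#3 →I2
#4 →R1
#5 →J1
#6 →R2

#5 stroke at J1  (Se1 fixes effort; stroke away)
#0 stroke at TF1  (J1 effort already set via bond 5)
#1 stroke at J2  (TF1 one-in-one-out from 0)
#2 stroke at I1  (common-e at J2 fixed by 1)
#3 stroke at I2  (J2 effort already set via bond 1)
#4 stroke at R1  (J2: bond 1 brought effort, rest push out)
#6 stroke at R2  (common-e at J2 fixed by 1)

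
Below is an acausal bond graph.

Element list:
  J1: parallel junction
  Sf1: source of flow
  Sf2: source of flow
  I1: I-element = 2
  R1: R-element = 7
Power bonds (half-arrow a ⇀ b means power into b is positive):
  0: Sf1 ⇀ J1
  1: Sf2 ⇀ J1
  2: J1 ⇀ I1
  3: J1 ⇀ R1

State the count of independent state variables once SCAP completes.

#0 stroke at Sf1  (Sf1 (Sf) sets flow on bond)
#1 stroke at Sf2  (Sf2 fixes flow; stroke at Sf2)
#2 stroke at I1  (I1 integral (f out))
#3 stroke at J1  (closing 0-jn rule on J1)

1  (I1 all integral)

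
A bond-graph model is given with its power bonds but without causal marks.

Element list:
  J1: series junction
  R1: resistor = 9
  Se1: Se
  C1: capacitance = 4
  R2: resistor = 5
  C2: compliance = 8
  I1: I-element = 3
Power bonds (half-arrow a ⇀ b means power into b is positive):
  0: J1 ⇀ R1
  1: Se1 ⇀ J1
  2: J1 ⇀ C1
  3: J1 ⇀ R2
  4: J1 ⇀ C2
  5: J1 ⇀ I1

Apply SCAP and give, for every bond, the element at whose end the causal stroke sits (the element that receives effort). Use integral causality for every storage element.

#1 stroke→J1  (Se1 (Se) sets effort on bond)
#2 stroke→J1  (C1: C, integral causality)
#4 stroke→J1  (C2 outputs effort q/C2)
#5 stroke→I1  (I1: I, integral causality)
#0 stroke→J1  (J1 flow already set via bond 5)
#3 stroke→J1  (common-f at J1 fixed by 5)

#0 stroke at J1
#1 stroke at J1
#2 stroke at J1
#3 stroke at J1
#4 stroke at J1
#5 stroke at I1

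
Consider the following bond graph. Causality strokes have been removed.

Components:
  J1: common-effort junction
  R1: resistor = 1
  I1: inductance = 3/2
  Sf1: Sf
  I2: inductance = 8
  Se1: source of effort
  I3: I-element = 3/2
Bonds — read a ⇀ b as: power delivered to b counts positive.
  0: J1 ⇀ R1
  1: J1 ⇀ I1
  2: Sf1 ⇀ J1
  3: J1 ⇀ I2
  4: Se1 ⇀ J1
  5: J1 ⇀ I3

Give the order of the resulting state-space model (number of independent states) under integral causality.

3  (I1, I2, I3 all integral)

b2 →Sf1  (source Sf1 imposes f)
b4 →J1  (source Se1 imposes e)
b0 →R1  (J1 effort already set via bond 4)
b1 →I1  (0-jn J1 has e-setter on 4)
b3 →I2  (J1: bond 4 brought effort, rest push out)
b5 →I3  (0-jn J1 has e-setter on 4)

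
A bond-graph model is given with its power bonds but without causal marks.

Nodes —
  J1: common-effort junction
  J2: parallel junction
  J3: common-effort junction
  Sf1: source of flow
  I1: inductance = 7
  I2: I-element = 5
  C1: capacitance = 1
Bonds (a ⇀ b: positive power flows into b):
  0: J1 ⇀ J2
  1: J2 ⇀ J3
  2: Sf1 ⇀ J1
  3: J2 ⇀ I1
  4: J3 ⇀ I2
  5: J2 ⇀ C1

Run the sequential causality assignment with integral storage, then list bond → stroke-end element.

β2 stroke at Sf1  (source Sf1 imposes f)
β0 stroke at J1  (closing 0-jn rule on J1)
β3 stroke at I1  (I1 integral (f out))
β4 stroke at I2  (I2 outputs flow p/I2)
β1 stroke at J3  (J3: last free bond brings effort in)
β5 stroke at J2  (J2: last free bond brings effort in)

β0 stroke at J1
β1 stroke at J3
β2 stroke at Sf1
β3 stroke at I1
β4 stroke at I2
β5 stroke at J2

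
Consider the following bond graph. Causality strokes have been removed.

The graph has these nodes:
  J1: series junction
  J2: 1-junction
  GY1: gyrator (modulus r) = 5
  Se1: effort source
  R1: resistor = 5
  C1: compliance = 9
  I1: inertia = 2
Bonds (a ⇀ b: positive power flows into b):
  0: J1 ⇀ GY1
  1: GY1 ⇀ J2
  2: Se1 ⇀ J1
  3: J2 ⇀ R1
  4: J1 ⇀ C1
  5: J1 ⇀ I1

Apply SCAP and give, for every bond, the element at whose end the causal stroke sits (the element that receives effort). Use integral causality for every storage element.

#2 |J1  (Se1: effort source, stroke at far end)
#4 |J1  (C1 integral (e out))
#5 |I1  (prefer integral on I1)
#0 |J1  (1-jn J1 has f-setter on 5)
#1 |J2  (through GY1, causality inverts; strokes same side of GY1)
#3 |R1  (closing 1-jn rule on J2)

#0 stroke at J1
#1 stroke at J2
#2 stroke at J1
#3 stroke at R1
#4 stroke at J1
#5 stroke at I1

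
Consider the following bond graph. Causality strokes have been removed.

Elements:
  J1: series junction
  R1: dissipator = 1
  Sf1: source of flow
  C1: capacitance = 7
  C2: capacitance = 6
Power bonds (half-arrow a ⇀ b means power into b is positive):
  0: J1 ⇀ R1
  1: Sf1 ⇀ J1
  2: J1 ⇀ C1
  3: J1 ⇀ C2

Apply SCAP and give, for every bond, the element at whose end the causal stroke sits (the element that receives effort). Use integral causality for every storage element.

#0 stroke at J1
#1 stroke at Sf1
#2 stroke at J1
#3 stroke at J1

β1 →Sf1  (Sf1 (Sf) sets flow on bond)
β0 →J1  (1-jn J1 has f-setter on 1)
β2 →J1  (J1 flow already set via bond 1)
β3 →J1  (J1 flow already set via bond 1)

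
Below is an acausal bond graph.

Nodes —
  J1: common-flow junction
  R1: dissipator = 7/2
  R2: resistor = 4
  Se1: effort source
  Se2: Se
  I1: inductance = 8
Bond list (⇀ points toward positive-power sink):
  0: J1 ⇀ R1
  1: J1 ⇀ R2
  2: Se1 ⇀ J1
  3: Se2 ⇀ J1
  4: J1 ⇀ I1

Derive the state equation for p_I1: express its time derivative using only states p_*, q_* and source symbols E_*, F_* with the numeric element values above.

β2 |J1  (source Se1 imposes e)
β3 |J1  (source Se2 imposes e)
β4 |I1  (I1 outputs flow p/I1)
β0 |J1  (J1: bond 4 brought flow, rest push out)
β1 |J1  (J1: bond 4 brought flow, rest push out)

dp_I1/dt = E_Se1 + E_Se2 - 15*p_I1/16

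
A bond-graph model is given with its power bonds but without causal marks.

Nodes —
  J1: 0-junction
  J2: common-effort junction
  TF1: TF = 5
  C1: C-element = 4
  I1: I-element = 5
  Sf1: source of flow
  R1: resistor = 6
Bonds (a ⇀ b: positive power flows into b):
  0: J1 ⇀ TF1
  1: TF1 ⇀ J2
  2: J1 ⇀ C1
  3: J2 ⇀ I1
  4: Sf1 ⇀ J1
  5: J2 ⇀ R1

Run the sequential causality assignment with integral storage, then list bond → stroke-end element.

bond 0 →TF1
bond 1 →J2
bond 2 →J1
bond 3 →I1
bond 4 →Sf1
bond 5 →R1

b4 stroke at Sf1  (Sf1 (Sf) sets flow on bond)
b2 stroke at J1  (C1: C, integral causality)
b0 stroke at TF1  (0-jn J1 has e-setter on 2)
b1 stroke at J2  (TF1: transformer flips bond 0)
b3 stroke at I1  (common-e at J2 fixed by 1)
b5 stroke at R1  (J2 effort already set via bond 1)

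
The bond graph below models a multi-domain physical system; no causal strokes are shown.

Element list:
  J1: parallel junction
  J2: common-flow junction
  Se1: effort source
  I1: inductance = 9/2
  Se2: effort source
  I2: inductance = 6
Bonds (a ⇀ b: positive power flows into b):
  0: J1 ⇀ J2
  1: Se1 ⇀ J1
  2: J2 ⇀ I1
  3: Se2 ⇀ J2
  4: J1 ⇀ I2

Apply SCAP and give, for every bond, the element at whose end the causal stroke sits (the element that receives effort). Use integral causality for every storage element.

#0 →J2
#1 →J1
#2 →I1
#3 →J2
#4 →I2

bond 1 |J1  (Se1 (Se) sets effort on bond)
bond 3 |J2  (Se2: effort source, stroke at far end)
bond 0 |J2  (common-e at J1 fixed by 1)
bond 4 |I2  (J1: bond 1 brought effort, rest push out)
bond 2 |I1  (J2 needs exactly one f-in)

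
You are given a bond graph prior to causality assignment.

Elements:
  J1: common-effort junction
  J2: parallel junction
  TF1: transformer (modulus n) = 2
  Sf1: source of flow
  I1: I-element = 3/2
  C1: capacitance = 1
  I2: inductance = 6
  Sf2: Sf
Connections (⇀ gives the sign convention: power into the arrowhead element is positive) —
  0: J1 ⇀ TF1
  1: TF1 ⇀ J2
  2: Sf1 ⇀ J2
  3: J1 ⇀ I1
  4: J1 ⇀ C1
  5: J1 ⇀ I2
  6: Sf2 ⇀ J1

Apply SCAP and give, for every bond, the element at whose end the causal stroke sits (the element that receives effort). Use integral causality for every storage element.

b2 |Sf1  (Sf1: flow source, stroke at near end)
b6 |Sf2  (Sf2: flow source, stroke at near end)
b1 |J2  (J2: last free bond brings effort in)
b0 |TF1  (through TF1, causality passes straight; one stroke at TF1)
b3 |I1  (I1: I, integral causality)
b4 |J1  (C1: C, integral causality)
b5 |I2  (J1 effort already set via bond 4)

bond 0 |TF1
bond 1 |J2
bond 2 |Sf1
bond 3 |I1
bond 4 |J1
bond 5 |I2
bond 6 |Sf2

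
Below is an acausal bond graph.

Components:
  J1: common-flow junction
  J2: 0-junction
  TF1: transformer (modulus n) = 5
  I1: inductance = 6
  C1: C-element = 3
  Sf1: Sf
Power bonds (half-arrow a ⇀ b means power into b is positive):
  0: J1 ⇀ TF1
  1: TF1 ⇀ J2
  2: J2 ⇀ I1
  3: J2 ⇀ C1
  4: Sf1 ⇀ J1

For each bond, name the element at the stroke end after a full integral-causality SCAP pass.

β4 |Sf1  (source Sf1 imposes f)
β0 |J1  (common-f at J1 fixed by 4)
β1 |TF1  (through TF1, causality passes straight; one stroke at TF1)
β2 |I1  (I1: I, integral causality)
β3 |J2  (J2: last free bond brings effort in)

b0 |J1
b1 |TF1
b2 |I1
b3 |J2
b4 |Sf1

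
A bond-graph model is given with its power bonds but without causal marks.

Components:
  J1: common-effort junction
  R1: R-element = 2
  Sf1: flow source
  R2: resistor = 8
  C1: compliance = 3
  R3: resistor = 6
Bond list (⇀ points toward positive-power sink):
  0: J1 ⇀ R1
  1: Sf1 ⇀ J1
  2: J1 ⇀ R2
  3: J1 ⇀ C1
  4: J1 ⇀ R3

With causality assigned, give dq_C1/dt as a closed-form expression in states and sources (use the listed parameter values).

#1 →Sf1  (Sf1: flow source, stroke at near end)
#3 →J1  (C1 integral (e out))
#0 →R1  (0-jn J1 has e-setter on 3)
#2 →R2  (common-e at J1 fixed by 3)
#4 →R3  (J1 effort already set via bond 3)

dq_C1/dt = F_Sf1 - 19*q_C1/72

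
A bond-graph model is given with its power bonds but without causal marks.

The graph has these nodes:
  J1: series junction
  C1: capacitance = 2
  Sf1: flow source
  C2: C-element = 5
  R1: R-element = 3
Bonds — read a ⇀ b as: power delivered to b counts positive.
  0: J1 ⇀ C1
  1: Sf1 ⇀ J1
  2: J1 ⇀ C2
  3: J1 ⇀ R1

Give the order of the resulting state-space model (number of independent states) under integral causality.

β1 |Sf1  (Sf1 fixes flow; stroke at Sf1)
β0 |J1  (J1 flow already set via bond 1)
β2 |J1  (1-jn J1 has f-setter on 1)
β3 |J1  (common-f at J1 fixed by 1)

2  (C1, C2 all integral)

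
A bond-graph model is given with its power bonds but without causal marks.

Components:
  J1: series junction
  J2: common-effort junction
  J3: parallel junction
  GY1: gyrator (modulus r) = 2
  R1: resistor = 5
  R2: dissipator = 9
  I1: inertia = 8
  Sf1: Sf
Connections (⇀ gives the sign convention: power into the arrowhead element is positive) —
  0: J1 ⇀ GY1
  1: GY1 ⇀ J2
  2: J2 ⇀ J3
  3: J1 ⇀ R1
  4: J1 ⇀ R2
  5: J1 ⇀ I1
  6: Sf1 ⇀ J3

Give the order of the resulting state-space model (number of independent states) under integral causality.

1  (I1 all integral)

#6 →Sf1  (Sf1: flow source, stroke at near end)
#2 →J3  (J3 needs exactly one e-in)
#1 →J2  (closing 0-jn rule on J2)
#0 →J1  (GY GY1: same side as bond 1)
#5 →I1  (I1 outputs flow p/I1)
#3 →J1  (J1: bond 5 brought flow, rest push out)
#4 →J1  (common-f at J1 fixed by 5)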